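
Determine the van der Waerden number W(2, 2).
W(2, 2) = 2 + 1 = 3

A 2-term AP is any pair of integers, so a monochromatic 2-AP exists iff some colour is used at least twice. With 2 colours, the colouring i ↦ i on {1, ..., 2} uses each colour once, avoiding any monochromatic pair, so W(2, 2) > 2. For {1, ..., 3}, pigeonhole forces two integers of the same colour, which form a monochromatic 2-AP. Hence W(2, 2) = 3.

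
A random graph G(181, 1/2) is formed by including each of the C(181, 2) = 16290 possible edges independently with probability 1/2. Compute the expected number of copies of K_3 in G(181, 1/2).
E[# K_3] = C(181, 3) · (1/2)^C(3, 2) = 971970 / 2^3 = 485985/4 = 121496.25

For each 3-subset S of vertices (there are C(181, 3) = 971970 such S), let X_S = 1 if S induces a K_3 (all C(3, 2) = 3 edges present). Then P(X_S = 1) = (1/2)^3 = 1/8. By linearity of expectation, E[# K_3] = C(181, 3) · (1/2)^3 = 971970 / 8 = 485985/4 = 121496.25.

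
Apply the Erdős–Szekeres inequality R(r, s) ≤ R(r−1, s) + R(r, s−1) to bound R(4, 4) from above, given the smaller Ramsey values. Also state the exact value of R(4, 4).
R(4, 4) ≤ R(3, 4) + R(4, 3) = 9 + 9 = 18; exact value R(4, 4) = 18.

The Erdős–Szekeres recurrence R(r, s) ≤ R(r−1, s) + R(r, s−1) applied to (r, s) = (4, 4) gives
  R(4, 4) ≤ R(3, 4) + R(4, 3) = 9 + 9 = 18.
(Recall R(2, k) = k and R is symmetric.) Here the recurrence bound is tight: a matching lower-bound construction on K_{17} shows R(4, 4) > 17, so R(4, 4) = 18 exactly.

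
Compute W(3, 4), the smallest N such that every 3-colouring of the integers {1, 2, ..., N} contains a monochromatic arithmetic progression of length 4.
W(3, 4) = 293

This is a classical value, W(3, 4) = 293, established by combining an explicit 3-colouring of {1, ..., 292} with no monochromatic 4-AP (giving the lower bound W(3, 4) > 292) and a finite case analysis / exhaustive computer search showing every 3-colouring of {1, ..., 293} has such an AP.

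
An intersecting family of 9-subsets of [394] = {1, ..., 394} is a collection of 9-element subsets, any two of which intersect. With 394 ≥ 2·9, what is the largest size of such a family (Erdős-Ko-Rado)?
max |F| = C(393, 8) = 13136481392503833

The Erdős-Ko-Rado theorem states: for n ≥ 2k, an intersecting family of k-subsets of an n-element set has size at most C(n − 1, k − 1), with equality for 'star' families {A ⊆ [n] : |A| = k, i ∈ A} (fix an element i). For n = 394, k = 9: C(393, 8) = 13136481392503833.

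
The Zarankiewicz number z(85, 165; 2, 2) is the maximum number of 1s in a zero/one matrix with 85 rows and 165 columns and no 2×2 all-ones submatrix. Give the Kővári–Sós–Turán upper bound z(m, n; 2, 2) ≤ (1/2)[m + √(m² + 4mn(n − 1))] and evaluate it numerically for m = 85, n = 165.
z(85, 165; 2, 2) ≤ (1/2)[85 + √(85² + 4·85·165·164)] = (1/2)[85 + √9207625] = 1559.7034

Kővári–Sós–Turán: let r_1, ..., r_85 be the row sums and z = Σ r_i the total number of 1s. Each pair of columns can share at most one row with both entries 1 (else a 2×2 all-ones block appears), so Σ_i C(r_i, 2) ≤ C(165, 2) = 13530. By convexity Σ_i C(r_i, 2) ≥ 85·C(z/85, 2) = z(z − 85)/(2·85), giving z² − 85z − 85·165·164 ≤ 0 and hence z ≤ (1/2)[85 + √(7225 + 4·2300100)] = (1/2)[85 + √9207625] ≈ (1/2)(85 + 3034.4069) = 1559.7034.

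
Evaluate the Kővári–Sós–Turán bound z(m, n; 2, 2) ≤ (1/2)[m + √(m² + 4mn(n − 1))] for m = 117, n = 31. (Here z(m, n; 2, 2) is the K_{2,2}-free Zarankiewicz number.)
z(117, 31; 2, 2) ≤ (1/2)[117 + √(117² + 4·117·31·30)] = (1/2)[117 + √448929] = 393.5108

Kővári–Sós–Turán: let r_1, ..., r_117 be the row sums and z = Σ r_i the total number of 1s. Each pair of columns can share at most one row with both entries 1 (else a 2×2 all-ones block appears), so Σ_i C(r_i, 2) ≤ C(31, 2) = 465. By convexity Σ_i C(r_i, 2) ≥ 117·C(z/117, 2) = z(z − 117)/(2·117), giving z² − 117z − 117·31·30 ≤ 0 and hence z ≤ (1/2)[117 + √(13689 + 4·108810)] = (1/2)[117 + √448929] ≈ (1/2)(117 + 670.0216) = 393.5108.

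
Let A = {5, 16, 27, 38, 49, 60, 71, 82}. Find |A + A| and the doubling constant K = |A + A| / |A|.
K = |A + A| / |A| = 15/8

Enumerate A + A = {a + b : a, b ∈ A}. With |A| = 8, there are |A|^2 = 64 ordered sum pairs; collecting distinct values, A + A = {10, 21, 32, 43, 54, 65, 76, 87, 98, 109, 120, 131, 142, 153, 164}, so |A + A| = 15. Thus K = 15/8. Here |A + A| = 2|A| − 1 = 15, the minimum possible — so K = 15/8 is minimal, which holds iff A is an arithmetic progression.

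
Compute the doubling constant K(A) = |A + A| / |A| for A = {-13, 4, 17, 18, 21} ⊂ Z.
K = |A + A| / |A| = 14/5

Enumerate A + A = {a + b : a, b ∈ A}. With |A| = 5, there are |A|^2 = 25 ordered sum pairs; collecting distinct values, A + A = {-26, -9, 4, 5, 8, 21, 22, 25, 34, 35, 36, 38, 39, 42}, so |A + A| = 14. Thus K = 14/5. For comparison, the minimum possible |A + A| over all 5-element sets is 2·5 − 1 = 9 (so min K = 9/5), attained only by arithmetic progressions.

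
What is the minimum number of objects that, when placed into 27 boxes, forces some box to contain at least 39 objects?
n = (39 − 1)·27 + 1 = 1027

By the generalised pigeonhole principle, to guarantee some box contains ≥ r objects we need more than (r − 1) · k objects total. Threshold: n = (r − 1) · k + 1. With r = 39 and k = 27: n = 38 · 27 + 1 = 1026 + 1 = 1027. For n = 1026 = 38 · 27, we can put exactly 38 objects in every box, avoiding 39 in any single one — so 1027 is tight.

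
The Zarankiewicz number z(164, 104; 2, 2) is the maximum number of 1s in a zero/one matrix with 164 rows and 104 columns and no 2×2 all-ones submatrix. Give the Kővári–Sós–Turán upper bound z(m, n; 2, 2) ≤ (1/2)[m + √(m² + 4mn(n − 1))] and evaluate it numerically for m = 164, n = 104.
z(164, 104; 2, 2) ≤ (1/2)[164 + √(164² + 4·164·104·103)] = (1/2)[164 + √7053968] = 1409.9654

Kővári–Sós–Turán: let r_1, ..., r_164 be the row sums and z = Σ r_i the total number of 1s. Each pair of columns can share at most one row with both entries 1 (else a 2×2 all-ones block appears), so Σ_i C(r_i, 2) ≤ C(104, 2) = 5356. By convexity Σ_i C(r_i, 2) ≥ 164·C(z/164, 2) = z(z − 164)/(2·164), giving z² − 164z − 164·104·103 ≤ 0 and hence z ≤ (1/2)[164 + √(26896 + 4·1756768)] = (1/2)[164 + √7053968] ≈ (1/2)(164 + 2655.9307) = 1409.9654.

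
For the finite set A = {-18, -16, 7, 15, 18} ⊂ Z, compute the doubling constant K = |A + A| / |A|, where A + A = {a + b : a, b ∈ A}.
K = |A + A| / |A| = 15/5 = 3

Enumerate A + A = {a + b : a, b ∈ A}. With |A| = 5, there are |A|^2 = 25 ordered sum pairs; collecting distinct values, A + A = {-36, -34, -32, -11, -9, -3, -1, 0, 2, 14, 22, 25, 30, 33, 36}, so |A + A| = 15. Thus K = 15/5 = 3. For comparison, the minimum possible |A + A| over all 5-element sets is 2·5 − 1 = 9 (so min K = 9/5), attained only by arithmetic progressions.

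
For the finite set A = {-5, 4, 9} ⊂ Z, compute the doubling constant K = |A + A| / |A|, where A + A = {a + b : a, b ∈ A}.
K = |A + A| / |A| = 6/3 = 2

Enumerate A + A = {a + b : a, b ∈ A}. With |A| = 3, there are |A|^2 = 9 ordered sum pairs; collecting distinct values, A + A = {-10, -1, 4, 8, 13, 18}, so |A + A| = 6. Thus K = 6/3 = 2. For comparison, the minimum possible |A + A| over all 3-element sets is 2·3 − 1 = 5 (so min K = 5/3), attained only by arithmetic progressions.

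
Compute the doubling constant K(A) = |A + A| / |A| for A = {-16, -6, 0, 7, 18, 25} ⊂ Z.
K = |A + A| / |A| = 20/6 = 10/3

Enumerate A + A = {a + b : a, b ∈ A}. With |A| = 6, there are |A|^2 = 36 ordered sum pairs; collecting distinct values, A + A = {-32, -22, -16, -12, -9, -6, 0, 1, 2, 7, 9, 12, 14, 18, 19, 25, 32, 36, 43, 50}, so |A + A| = 20. Thus K = 20/6 = 10/3. For comparison, the minimum possible |A + A| over all 6-element sets is 2·6 − 1 = 11 (so min K = 11/6), attained only by arithmetic progressions.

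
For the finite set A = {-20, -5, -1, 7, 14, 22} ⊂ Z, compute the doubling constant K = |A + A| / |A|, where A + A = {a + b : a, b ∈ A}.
K = |A + A| / |A| = 18/6 = 3

Enumerate A + A = {a + b : a, b ∈ A}. With |A| = 6, there are |A|^2 = 36 ordered sum pairs; collecting distinct values, A + A = {-40, -25, -21, -13, -10, -6, -2, 2, 6, 9, 13, 14, 17, 21, 28, 29, 36, 44}, so |A + A| = 18. Thus K = 18/6 = 3. For comparison, the minimum possible |A + A| over all 6-element sets is 2·6 − 1 = 11 (so min K = 11/6), attained only by arithmetic progressions.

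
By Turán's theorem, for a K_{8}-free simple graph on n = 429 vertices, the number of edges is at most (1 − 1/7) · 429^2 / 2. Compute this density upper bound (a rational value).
Turán density bound = (6/7) · 429^2/2 = 552123/7 ≈ 78874.7143

Turán's theorem: ex(n, K_{r+1}) is achieved by the complete r-partite Turán graph T(n, r) with parts as balanced as possible, and is at most (1 − 1/r) · n^2/2. For r = 7, n = 429: the density bound is (6/7) · 184041/2 = 552123/7 ≈ 78874.7143. The integer-valued extremum is e(T(429, 7)) = 78874, which is strictly less than the density bound 552123/7 since 7 ∤ 429 (the parts of T(429, 7) cannot all be equal).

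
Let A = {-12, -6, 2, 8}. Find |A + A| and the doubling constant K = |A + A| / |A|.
K = |A + A| / |A| = 9/4

Enumerate A + A = {a + b : a, b ∈ A}. With |A| = 4, there are |A|^2 = 16 ordered sum pairs; collecting distinct values, A + A = {-24, -18, -12, -10, -4, 2, 4, 10, 16}, so |A + A| = 9. Thus K = 9/4. For comparison, the minimum possible |A + A| over all 4-element sets is 2·4 − 1 = 7 (so min K = 7/4), attained only by arithmetic progressions.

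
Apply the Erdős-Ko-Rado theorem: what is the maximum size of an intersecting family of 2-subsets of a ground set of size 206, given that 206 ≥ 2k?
max |F| = C(205, 1) = 205

Erdős-Ko-Rado (1961): when n ≥ 2k, max |F| = C(n−1, k−1). The bound is attained by the star {A : i ∈ A} for any fixed i ∈ [n]. Here C(206−1, 2−1) = C(205, 1) = 205.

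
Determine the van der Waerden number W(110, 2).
W(110, 2) = 110 + 1 = 111

A 2-term AP is any pair of integers, so a monochromatic 2-AP exists iff some colour is used at least twice. With 110 colours, the colouring i ↦ i on {1, ..., 110} uses each colour once, avoiding any monochromatic pair, so W(110, 2) > 110. For {1, ..., 111}, pigeonhole forces two integers of the same colour, which form a monochromatic 2-AP. Hence W(110, 2) = 111.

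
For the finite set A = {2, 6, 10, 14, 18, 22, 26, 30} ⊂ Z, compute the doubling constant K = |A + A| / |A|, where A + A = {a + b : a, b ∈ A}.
K = |A + A| / |A| = 15/8

Enumerate A + A = {a + b : a, b ∈ A}. With |A| = 8, there are |A|^2 = 64 ordered sum pairs; collecting distinct values, A + A = {4, 8, 12, 16, 20, 24, 28, 32, 36, 40, 44, 48, 52, 56, 60}, so |A + A| = 15. Thus K = 15/8. Here |A + A| = 2|A| − 1 = 15, the minimum possible — so K = 15/8 is minimal, which holds iff A is an arithmetic progression.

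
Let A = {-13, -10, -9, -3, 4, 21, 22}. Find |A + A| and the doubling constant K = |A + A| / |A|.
K = |A + A| / |A| = 25/7

Enumerate A + A = {a + b : a, b ∈ A}. With |A| = 7, there are |A|^2 = 49 ordered sum pairs; collecting distinct values, A + A = {-26, -23, -22, -20, -19, -18, -16, -13, -12, -9, -6, -5, 1, 8, 9, 11, 12, 13, 18, 19, 25, 26, 42, 43, 44}, so |A + A| = 25. Thus K = 25/7. For comparison, the minimum possible |A + A| over all 7-element sets is 2·7 − 1 = 13 (so min K = 13/7), attained only by arithmetic progressions.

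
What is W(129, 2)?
W(129, 2) = 129 + 1 = 130

A 2-term AP is any pair of integers, so a monochromatic 2-AP exists iff some colour is used at least twice. With 129 colours, the colouring i ↦ i on {1, ..., 129} uses each colour once, avoiding any monochromatic pair, so W(129, 2) > 129. For {1, ..., 130}, pigeonhole forces two integers of the same colour, which form a monochromatic 2-AP. Hence W(129, 2) = 130.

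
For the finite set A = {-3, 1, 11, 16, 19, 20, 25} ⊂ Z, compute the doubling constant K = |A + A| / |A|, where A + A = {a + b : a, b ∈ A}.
K = |A + A| / |A| = 25/7

Enumerate A + A = {a + b : a, b ∈ A}. With |A| = 7, there are |A|^2 = 49 ordered sum pairs; collecting distinct values, A + A = {-6, -2, 2, 8, 12, 13, 16, 17, 20, 21, 22, 26, 27, 30, 31, 32, 35, 36, 38, 39, 40, 41, 44, 45, 50}, so |A + A| = 25. Thus K = 25/7. For comparison, the minimum possible |A + A| over all 7-element sets is 2·7 − 1 = 13 (so min K = 13/7), attained only by arithmetic progressions.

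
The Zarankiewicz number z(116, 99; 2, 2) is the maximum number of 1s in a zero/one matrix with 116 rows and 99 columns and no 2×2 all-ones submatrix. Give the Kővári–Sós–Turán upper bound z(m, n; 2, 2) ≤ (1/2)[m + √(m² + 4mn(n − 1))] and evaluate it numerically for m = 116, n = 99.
z(116, 99; 2, 2) ≤ (1/2)[116 + √(116² + 4·116·99·98)] = (1/2)[116 + √4515184] = 1120.4481

Kővári–Sós–Turán: let r_1, ..., r_116 be the row sums and z = Σ r_i the total number of 1s. Each pair of columns can share at most one row with both entries 1 (else a 2×2 all-ones block appears), so Σ_i C(r_i, 2) ≤ C(99, 2) = 4851. By convexity Σ_i C(r_i, 2) ≥ 116·C(z/116, 2) = z(z − 116)/(2·116), giving z² − 116z − 116·99·98 ≤ 0 and hence z ≤ (1/2)[116 + √(13456 + 4·1125432)] = (1/2)[116 + √4515184] ≈ (1/2)(116 + 2124.8962) = 1120.4481.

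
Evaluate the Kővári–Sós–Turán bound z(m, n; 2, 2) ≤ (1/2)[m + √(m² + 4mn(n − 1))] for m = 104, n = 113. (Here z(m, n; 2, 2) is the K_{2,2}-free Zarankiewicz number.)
z(104, 113; 2, 2) ≤ (1/2)[104 + √(104² + 4·104·113·112)] = (1/2)[104 + √5275712] = 1200.4459

Kővári–Sós–Turán: let r_1, ..., r_104 be the row sums and z = Σ r_i the total number of 1s. Each pair of columns can share at most one row with both entries 1 (else a 2×2 all-ones block appears), so Σ_i C(r_i, 2) ≤ C(113, 2) = 6328. By convexity Σ_i C(r_i, 2) ≥ 104·C(z/104, 2) = z(z − 104)/(2·104), giving z² − 104z − 104·113·112 ≤ 0 and hence z ≤ (1/2)[104 + √(10816 + 4·1316224)] = (1/2)[104 + √5275712] ≈ (1/2)(104 + 2296.8918) = 1200.4459.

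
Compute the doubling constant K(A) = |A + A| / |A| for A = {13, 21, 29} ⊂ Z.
K = |A + A| / |A| = 5/3

Enumerate A + A = {a + b : a, b ∈ A}. With |A| = 3, there are |A|^2 = 9 ordered sum pairs; collecting distinct values, A + A = {26, 34, 42, 50, 58}, so |A + A| = 5. Thus K = 5/3. Here |A + A| = 2|A| − 1 = 5, the minimum possible — so K = 5/3 is minimal, which holds iff A is an arithmetic progression.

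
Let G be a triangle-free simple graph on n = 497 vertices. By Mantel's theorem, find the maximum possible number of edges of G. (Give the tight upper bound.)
ex(497, K_3) = ⌊497^2/4⌋ = 61752

Mantel (1907): a triangle-free graph on n vertices has at most ⌊n^2/4⌋ edges, with equality for the complete bipartite graph K_{⌊n/2⌋, ⌈n/2⌉}. For n = 497: ⌊497^2/4⌋ = ⌊247009/4⌋ = 61752. The extremal graph is K_{248, 249}, which has 248·249 = 61752 edges.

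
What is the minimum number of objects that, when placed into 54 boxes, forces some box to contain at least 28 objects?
n = (28 − 1)·54 + 1 = 1459

By the generalised pigeonhole principle, to guarantee some box contains ≥ r objects we need more than (r − 1) · k objects total. Threshold: n = (r − 1) · k + 1. With r = 28 and k = 54: n = 27 · 54 + 1 = 1458 + 1 = 1459. For n = 1458 = 27 · 54, we can put exactly 27 objects in every box, avoiding 28 in any single one — so 1459 is tight.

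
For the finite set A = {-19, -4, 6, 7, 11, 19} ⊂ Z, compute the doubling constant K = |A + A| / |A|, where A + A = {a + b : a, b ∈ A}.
K = |A + A| / |A| = 20/6 = 10/3

Enumerate A + A = {a + b : a, b ∈ A}. With |A| = 6, there are |A|^2 = 36 ordered sum pairs; collecting distinct values, A + A = {-38, -23, -13, -12, -8, 0, 2, 3, 7, 12, 13, 14, 15, 17, 18, 22, 25, 26, 30, 38}, so |A + A| = 20. Thus K = 20/6 = 10/3. For comparison, the minimum possible |A + A| over all 6-element sets is 2·6 − 1 = 11 (so min K = 11/6), attained only by arithmetic progressions.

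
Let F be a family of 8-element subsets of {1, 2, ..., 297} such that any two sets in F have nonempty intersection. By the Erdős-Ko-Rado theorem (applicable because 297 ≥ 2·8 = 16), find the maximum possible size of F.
max |F| = C(296, 7) = 36776634168680

The Erdős-Ko-Rado theorem states: for n ≥ 2k, an intersecting family of k-subsets of an n-element set has size at most C(n − 1, k − 1), with equality for 'star' families {A ⊆ [n] : |A| = k, i ∈ A} (fix an element i). For n = 297, k = 8: C(296, 7) = 36776634168680.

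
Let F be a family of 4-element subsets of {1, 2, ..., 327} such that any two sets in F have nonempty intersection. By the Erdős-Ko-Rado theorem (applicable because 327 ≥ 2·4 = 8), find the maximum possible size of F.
max |F| = C(326, 3) = 5721300

The Erdős-Ko-Rado theorem states: for n ≥ 2k, an intersecting family of k-subsets of an n-element set has size at most C(n − 1, k − 1), with equality for 'star' families {A ⊆ [n] : |A| = k, i ∈ A} (fix an element i). For n = 327, k = 4: C(326, 3) = 5721300.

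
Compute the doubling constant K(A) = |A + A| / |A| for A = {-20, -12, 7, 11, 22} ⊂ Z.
K = |A + A| / |A| = 15/5 = 3

Enumerate A + A = {a + b : a, b ∈ A}. With |A| = 5, there are |A|^2 = 25 ordered sum pairs; collecting distinct values, A + A = {-40, -32, -24, -13, -9, -5, -1, 2, 10, 14, 18, 22, 29, 33, 44}, so |A + A| = 15. Thus K = 15/5 = 3. For comparison, the minimum possible |A + A| over all 5-element sets is 2·5 − 1 = 9 (so min K = 9/5), attained only by arithmetic progressions.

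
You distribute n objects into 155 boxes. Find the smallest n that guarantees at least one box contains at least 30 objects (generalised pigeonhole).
n = (30 − 1)·155 + 1 = 4496

By the generalised pigeonhole principle, to guarantee some box contains ≥ r objects we need more than (r − 1) · k objects total. Threshold: n = (r − 1) · k + 1. With r = 30 and k = 155: n = 29 · 155 + 1 = 4495 + 1 = 4496. For n = 4495 = 29 · 155, we can put exactly 29 objects in every box, avoiding 30 in any single one — so 4496 is tight.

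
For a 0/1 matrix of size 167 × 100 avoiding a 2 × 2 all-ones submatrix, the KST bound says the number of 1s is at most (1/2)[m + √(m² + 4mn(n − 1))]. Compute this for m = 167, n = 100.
z(167, 100; 2, 2) ≤ (1/2)[167 + √(167² + 4·167·100·99)] = (1/2)[167 + √6641089] = 1372.0155

Kővári–Sós–Turán: let r_1, ..., r_167 be the row sums and z = Σ r_i the total number of 1s. Each pair of columns can share at most one row with both entries 1 (else a 2×2 all-ones block appears), so Σ_i C(r_i, 2) ≤ C(100, 2) = 4950. By convexity Σ_i C(r_i, 2) ≥ 167·C(z/167, 2) = z(z − 167)/(2·167), giving z² − 167z − 167·100·99 ≤ 0 and hence z ≤ (1/2)[167 + √(27889 + 4·1653300)] = (1/2)[167 + √6641089] ≈ (1/2)(167 + 2577.031) = 1372.0155.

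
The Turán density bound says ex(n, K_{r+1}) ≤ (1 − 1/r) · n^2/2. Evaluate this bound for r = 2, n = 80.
Turán density bound = (1/2) · 80^2/2 = 1600

Turán's theorem: ex(n, K_{r+1}) is achieved by the complete r-partite Turán graph T(n, r) with parts as balanced as possible, and is at most (1 − 1/r) · n^2/2. For r = 2, n = 80: the density bound is (1/2) · 6400/2 = 1600. Since 2 ∣ 80, the Turán graph T(80, 2) has parts of equal size 40, and its edge count e(T(80, 2)) = 1600 attains the density bound exactly.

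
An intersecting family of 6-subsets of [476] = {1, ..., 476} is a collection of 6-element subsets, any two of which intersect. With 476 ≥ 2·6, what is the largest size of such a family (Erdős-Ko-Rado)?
max |F| = C(475, 5) = 197294396970

The Erdős-Ko-Rado theorem states: for n ≥ 2k, an intersecting family of k-subsets of an n-element set has size at most C(n − 1, k − 1), with equality for 'star' families {A ⊆ [n] : |A| = k, i ∈ A} (fix an element i). For n = 476, k = 6: C(475, 5) = 197294396970.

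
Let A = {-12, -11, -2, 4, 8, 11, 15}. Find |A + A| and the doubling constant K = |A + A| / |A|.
K = |A + A| / |A| = 26/7

Enumerate A + A = {a + b : a, b ∈ A}. With |A| = 7, there are |A|^2 = 49 ordered sum pairs; collecting distinct values, A + A = {-24, -23, -22, -14, -13, -8, -7, -4, -3, -1, 0, 2, 3, 4, 6, 8, 9, 12, 13, 15, 16, 19, 22, 23, 26, 30}, so |A + A| = 26. Thus K = 26/7. For comparison, the minimum possible |A + A| over all 7-element sets is 2·7 − 1 = 13 (so min K = 13/7), attained only by arithmetic progressions.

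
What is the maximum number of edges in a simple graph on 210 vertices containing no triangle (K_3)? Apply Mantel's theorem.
ex(210, K_3) = ⌊210^2/4⌋ = 11025

Mantel (1907): a triangle-free graph on n vertices has at most ⌊n^2/4⌋ edges, with equality for the complete bipartite graph K_{⌊n/2⌋, ⌈n/2⌉}. For n = 210: ⌊210^2/4⌋ = ⌊44100/4⌋ = 11025. The extremal graph is K_{105, 105}, which has 105·105 = 11025 edges.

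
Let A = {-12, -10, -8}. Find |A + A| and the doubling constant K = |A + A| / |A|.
K = |A + A| / |A| = 5/3

Enumerate A + A = {a + b : a, b ∈ A}. With |A| = 3, there are |A|^2 = 9 ordered sum pairs; collecting distinct values, A + A = {-24, -22, -20, -18, -16}, so |A + A| = 5. Thus K = 5/3. Here |A + A| = 2|A| − 1 = 5, the minimum possible — so K = 5/3 is minimal, which holds iff A is an arithmetic progression.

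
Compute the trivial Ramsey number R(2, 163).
R(2, 163) = 163

R(2, k) = k for all k ≥ 2: in a 2-colouring of K_k, either some edge is red (a red K_2) or all edges are blue (a blue K_k). And K_{162} coloured all-blue has no blue K_163, so R(2, 163) > 162. Hence R(2, 163) = 163.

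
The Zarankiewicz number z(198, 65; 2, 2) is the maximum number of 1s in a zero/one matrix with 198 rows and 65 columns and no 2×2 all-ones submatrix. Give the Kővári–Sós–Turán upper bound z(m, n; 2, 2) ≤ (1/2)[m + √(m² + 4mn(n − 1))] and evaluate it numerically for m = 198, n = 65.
z(198, 65; 2, 2) ≤ (1/2)[198 + √(198² + 4·198·65·64)] = (1/2)[198 + √3333924] = 1011.9518

Kővári–Sós–Turán: let r_1, ..., r_198 be the row sums and z = Σ r_i the total number of 1s. Each pair of columns can share at most one row with both entries 1 (else a 2×2 all-ones block appears), so Σ_i C(r_i, 2) ≤ C(65, 2) = 2080. By convexity Σ_i C(r_i, 2) ≥ 198·C(z/198, 2) = z(z − 198)/(2·198), giving z² − 198z − 198·65·64 ≤ 0 and hence z ≤ (1/2)[198 + √(39204 + 4·823680)] = (1/2)[198 + √3333924] ≈ (1/2)(198 + 1825.9036) = 1011.9518.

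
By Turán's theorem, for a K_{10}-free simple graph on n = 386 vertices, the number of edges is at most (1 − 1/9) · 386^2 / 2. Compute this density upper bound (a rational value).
Turán density bound = (8/9) · 386^2/2 = 595984/9 ≈ 66220.4444

Turán's theorem: ex(n, K_{r+1}) is achieved by the complete r-partite Turán graph T(n, r) with parts as balanced as possible, and is at most (1 − 1/r) · n^2/2. For r = 9, n = 386: the density bound is (8/9) · 148996/2 = 595984/9 ≈ 66220.4444. The integer-valued extremum is e(T(386, 9)) = 66220, which is strictly less than the density bound 595984/9 since 9 ∤ 386 (the parts of T(386, 9) cannot all be equal).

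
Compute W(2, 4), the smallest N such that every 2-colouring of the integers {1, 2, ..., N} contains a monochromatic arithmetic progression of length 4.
W(2, 4) = 35

W(2, 4) = 35. The lower bound W(2, 4) > 34 comes from an explicit good 2-colouring of [1, 34]; the upper bound W(2, 4) ≤ 35 was verified by exhaustive search over 2-colourings of [1, 35].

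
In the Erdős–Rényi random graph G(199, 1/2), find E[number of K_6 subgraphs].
E[# K_6] = C(199, 6) · (1/2)^C(6, 2) = 79936367511 / 2^15 ≈ 2439464.340546

For each 6-subset S of vertices (there are C(199, 6) = 79936367511 such S), let X_S = 1 if S induces a K_6 (all C(6, 2) = 15 edges present). Then P(X_S = 1) = (1/2)^15 = 1/32768. By linearity of expectation, E[# K_6] = C(199, 6) · (1/2)^15 = 79936367511 / 32768 ≈ 2439464.340546.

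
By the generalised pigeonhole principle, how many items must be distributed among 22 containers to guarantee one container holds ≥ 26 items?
n = (26 − 1)·22 + 1 = 551

By the generalised pigeonhole principle, to guarantee some box contains ≥ r objects we need more than (r − 1) · k objects total. Threshold: n = (r − 1) · k + 1. With r = 26 and k = 22: n = 25 · 22 + 1 = 550 + 1 = 551. For n = 550 = 25 · 22, we can put exactly 25 objects in every box, avoiding 26 in any single one — so 551 is tight.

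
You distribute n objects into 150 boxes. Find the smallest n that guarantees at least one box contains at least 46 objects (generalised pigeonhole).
n = (46 − 1)·150 + 1 = 6751

By the generalised pigeonhole principle, to guarantee some box contains ≥ r objects we need more than (r − 1) · k objects total. Threshold: n = (r − 1) · k + 1. With r = 46 and k = 150: n = 45 · 150 + 1 = 6750 + 1 = 6751. For n = 6750 = 45 · 150, we can put exactly 45 objects in every box, avoiding 46 in any single one — so 6751 is tight.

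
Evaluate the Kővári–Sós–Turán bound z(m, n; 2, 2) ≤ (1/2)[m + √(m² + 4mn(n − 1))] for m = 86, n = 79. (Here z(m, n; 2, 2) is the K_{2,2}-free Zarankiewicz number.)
z(86, 79; 2, 2) ≤ (1/2)[86 + √(86² + 4·86·79·78)] = (1/2)[86 + √2127124] = 772.2332

Kővári–Sós–Turán: let r_1, ..., r_86 be the row sums and z = Σ r_i the total number of 1s. Each pair of columns can share at most one row with both entries 1 (else a 2×2 all-ones block appears), so Σ_i C(r_i, 2) ≤ C(79, 2) = 3081. By convexity Σ_i C(r_i, 2) ≥ 86·C(z/86, 2) = z(z − 86)/(2·86), giving z² − 86z − 86·79·78 ≤ 0 and hence z ≤ (1/2)[86 + √(7396 + 4·529932)] = (1/2)[86 + √2127124] ≈ (1/2)(86 + 1458.4663) = 772.2332.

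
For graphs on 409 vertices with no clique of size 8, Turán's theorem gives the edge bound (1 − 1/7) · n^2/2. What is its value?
Turán density bound = (6/7) · 409^2/2 = 501843/7 ≈ 71691.8571

Turán's theorem: ex(n, K_{r+1}) is achieved by the complete r-partite Turán graph T(n, r) with parts as balanced as possible, and is at most (1 − 1/r) · n^2/2. For r = 7, n = 409: the density bound is (6/7) · 167281/2 = 501843/7 ≈ 71691.8571. The integer-valued extremum is e(T(409, 7)) = 71691, which is strictly less than the density bound 501843/7 since 7 ∤ 409 (the parts of T(409, 7) cannot all be equal).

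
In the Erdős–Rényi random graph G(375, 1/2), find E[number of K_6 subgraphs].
E[# K_6] = C(375, 6) · (1/2)^C(6, 2) = 3710203910875 / 2^15 ≈ 113226437.709808

For each 6-subset S of vertices (there are C(375, 6) = 3710203910875 such S), let X_S = 1 if S induces a K_6 (all C(6, 2) = 15 edges present). Then P(X_S = 1) = (1/2)^15 = 1/32768. By linearity of expectation, E[# K_6] = C(375, 6) · (1/2)^15 = 3710203910875 / 32768 ≈ 113226437.709808.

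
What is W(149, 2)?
W(149, 2) = 149 + 1 = 150

A 2-term AP is any pair of integers, so a monochromatic 2-AP exists iff some colour is used at least twice. With 149 colours, the colouring i ↦ i on {1, ..., 149} uses each colour once, avoiding any monochromatic pair, so W(149, 2) > 149. For {1, ..., 150}, pigeonhole forces two integers of the same colour, which form a monochromatic 2-AP. Hence W(149, 2) = 150.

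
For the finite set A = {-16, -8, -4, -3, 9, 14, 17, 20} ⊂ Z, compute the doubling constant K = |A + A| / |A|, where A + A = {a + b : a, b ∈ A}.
K = |A + A| / |A| = 32/8 = 4

Enumerate A + A = {a + b : a, b ∈ A}. With |A| = 8, there are |A|^2 = 64 ordered sum pairs; collecting distinct values, A + A = {-32, -24, -20, -19, -16, -12, -11, -8, -7, -6, -2, 1, 4, 5, 6, 9, 10, 11, 12, 13, 14, 16, 17, 18, 23, 26, 28, 29, 31, 34, 37, 40}, so |A + A| = 32. Thus K = 32/8 = 4. For comparison, the minimum possible |A + A| over all 8-element sets is 2·8 − 1 = 15 (so min K = 15/8), attained only by arithmetic progressions.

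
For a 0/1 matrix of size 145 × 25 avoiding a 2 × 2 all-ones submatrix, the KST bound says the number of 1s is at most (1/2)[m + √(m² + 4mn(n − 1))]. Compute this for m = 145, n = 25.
z(145, 25; 2, 2) ≤ (1/2)[145 + √(145² + 4·145·25·24)] = (1/2)[145 + √369025] = 376.2371

Kővári–Sós–Turán: let r_1, ..., r_145 be the row sums and z = Σ r_i the total number of 1s. Each pair of columns can share at most one row with both entries 1 (else a 2×2 all-ones block appears), so Σ_i C(r_i, 2) ≤ C(25, 2) = 300. By convexity Σ_i C(r_i, 2) ≥ 145·C(z/145, 2) = z(z − 145)/(2·145), giving z² − 145z − 145·25·24 ≤ 0 and hence z ≤ (1/2)[145 + √(21025 + 4·87000)] = (1/2)[145 + √369025] ≈ (1/2)(145 + 607.4743) = 376.2371.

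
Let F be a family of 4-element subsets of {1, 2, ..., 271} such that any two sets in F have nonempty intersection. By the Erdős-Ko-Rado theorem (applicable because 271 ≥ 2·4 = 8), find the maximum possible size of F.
max |F| = C(270, 3) = 3244140

Erdős-Ko-Rado (1961): when n ≥ 2k, max |F| = C(n−1, k−1). The bound is attained by the star {A : i ∈ A} for any fixed i ∈ [n]. Here C(271−1, 4−1) = C(270, 3) = 3244140.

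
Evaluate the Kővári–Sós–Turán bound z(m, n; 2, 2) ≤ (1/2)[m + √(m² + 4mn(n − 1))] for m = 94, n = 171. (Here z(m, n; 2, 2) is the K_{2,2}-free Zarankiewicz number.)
z(94, 171; 2, 2) ≤ (1/2)[94 + √(94² + 4·94·171·170)] = (1/2)[94 + √10939156] = 1700.7197

Kővári–Sós–Turán: let r_1, ..., r_94 be the row sums and z = Σ r_i the total number of 1s. Each pair of columns can share at most one row with both entries 1 (else a 2×2 all-ones block appears), so Σ_i C(r_i, 2) ≤ C(171, 2) = 14535. By convexity Σ_i C(r_i, 2) ≥ 94·C(z/94, 2) = z(z − 94)/(2·94), giving z² − 94z − 94·171·170 ≤ 0 and hence z ≤ (1/2)[94 + √(8836 + 4·2732580)] = (1/2)[94 + √10939156] ≈ (1/2)(94 + 3307.4395) = 1700.7197.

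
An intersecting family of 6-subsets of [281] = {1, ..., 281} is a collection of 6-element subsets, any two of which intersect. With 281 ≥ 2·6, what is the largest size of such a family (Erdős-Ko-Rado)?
max |F| = C(280, 5) = 13836130056

The Erdős-Ko-Rado theorem states: for n ≥ 2k, an intersecting family of k-subsets of an n-element set has size at most C(n − 1, k − 1), with equality for 'star' families {A ⊆ [n] : |A| = k, i ∈ A} (fix an element i). For n = 281, k = 6: C(280, 5) = 13836130056.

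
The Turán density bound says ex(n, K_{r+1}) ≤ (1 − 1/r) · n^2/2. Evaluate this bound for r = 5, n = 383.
Turán density bound = (4/5) · 383^2/2 = 293378/5 ≈ 58675.6

Turán's theorem: ex(n, K_{r+1}) is achieved by the complete r-partite Turán graph T(n, r) with parts as balanced as possible, and is at most (1 − 1/r) · n^2/2. For r = 5, n = 383: the density bound is (4/5) · 146689/2 = 293378/5 ≈ 58675.6. The integer-valued extremum is e(T(383, 5)) = 58675, which is strictly less than the density bound 293378/5 since 5 ∤ 383 (the parts of T(383, 5) cannot all be equal).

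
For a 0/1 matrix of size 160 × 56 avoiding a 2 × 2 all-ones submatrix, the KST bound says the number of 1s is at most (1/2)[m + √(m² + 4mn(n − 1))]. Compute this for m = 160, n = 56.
z(160, 56; 2, 2) ≤ (1/2)[160 + √(160² + 4·160·56·55)] = (1/2)[160 + √1996800] = 786.5409

Kővári–Sós–Turán: let r_1, ..., r_160 be the row sums and z = Σ r_i the total number of 1s. Each pair of columns can share at most one row with both entries 1 (else a 2×2 all-ones block appears), so Σ_i C(r_i, 2) ≤ C(56, 2) = 1540. By convexity Σ_i C(r_i, 2) ≥ 160·C(z/160, 2) = z(z − 160)/(2·160), giving z² − 160z − 160·56·55 ≤ 0 and hence z ≤ (1/2)[160 + √(25600 + 4·492800)] = (1/2)[160 + √1996800] ≈ (1/2)(160 + 1413.0817) = 786.5409.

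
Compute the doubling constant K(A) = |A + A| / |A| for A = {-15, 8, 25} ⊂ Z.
K = |A + A| / |A| = 6/3 = 2

Enumerate A + A = {a + b : a, b ∈ A}. With |A| = 3, there are |A|^2 = 9 ordered sum pairs; collecting distinct values, A + A = {-30, -7, 10, 16, 33, 50}, so |A + A| = 6. Thus K = 6/3 = 2. For comparison, the minimum possible |A + A| over all 3-element sets is 2·3 − 1 = 5 (so min K = 5/3), attained only by arithmetic progressions.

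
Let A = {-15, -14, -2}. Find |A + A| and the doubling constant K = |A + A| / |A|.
K = |A + A| / |A| = 6/3 = 2

Enumerate A + A = {a + b : a, b ∈ A}. With |A| = 3, there are |A|^2 = 9 ordered sum pairs; collecting distinct values, A + A = {-30, -29, -28, -17, -16, -4}, so |A + A| = 6. Thus K = 6/3 = 2. For comparison, the minimum possible |A + A| over all 3-element sets is 2·3 − 1 = 5 (so min K = 5/3), attained only by arithmetic progressions.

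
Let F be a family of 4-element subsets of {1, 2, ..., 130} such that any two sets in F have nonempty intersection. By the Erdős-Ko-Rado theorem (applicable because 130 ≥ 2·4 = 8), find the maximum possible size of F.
max |F| = C(129, 3) = 349504

The Erdős-Ko-Rado theorem states: for n ≥ 2k, an intersecting family of k-subsets of an n-element set has size at most C(n − 1, k − 1), with equality for 'star' families {A ⊆ [n] : |A| = k, i ∈ A} (fix an element i). For n = 130, k = 4: C(129, 3) = 349504.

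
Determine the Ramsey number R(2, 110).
R(2, 110) = 110

R(2, k) = k for all k ≥ 2: in a 2-colouring of K_k, either some edge is red (a red K_2) or all edges are blue (a blue K_k). And K_{109} coloured all-blue has no blue K_110, so R(2, 110) > 109. Hence R(2, 110) = 110.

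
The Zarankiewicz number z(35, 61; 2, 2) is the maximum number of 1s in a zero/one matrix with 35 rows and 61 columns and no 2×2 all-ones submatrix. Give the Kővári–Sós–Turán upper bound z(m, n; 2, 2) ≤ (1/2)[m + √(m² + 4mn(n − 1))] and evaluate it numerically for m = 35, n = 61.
z(35, 61; 2, 2) ≤ (1/2)[35 + √(35² + 4·35·61·60)] = (1/2)[35 + √513625] = 375.8382

Kővári–Sós–Turán: let r_1, ..., r_35 be the row sums and z = Σ r_i the total number of 1s. Each pair of columns can share at most one row with both entries 1 (else a 2×2 all-ones block appears), so Σ_i C(r_i, 2) ≤ C(61, 2) = 1830. By convexity Σ_i C(r_i, 2) ≥ 35·C(z/35, 2) = z(z − 35)/(2·35), giving z² − 35z − 35·61·60 ≤ 0 and hence z ≤ (1/2)[35 + √(1225 + 4·128100)] = (1/2)[35 + √513625] ≈ (1/2)(35 + 716.6764) = 375.8382.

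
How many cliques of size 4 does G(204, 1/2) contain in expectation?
E[# K_4] = C(204, 4) · (1/2)^C(4, 2) = 70058751 / 2^6 = 1094667.984375

For each 4-subset S of vertices (there are C(204, 4) = 70058751 such S), let X_S = 1 if S induces a K_4 (all C(4, 2) = 6 edges present). Then P(X_S = 1) = (1/2)^6 = 1/64. By linearity of expectation, E[# K_4] = C(204, 4) · (1/2)^6 = 70058751 / 64 = 1094667.984375.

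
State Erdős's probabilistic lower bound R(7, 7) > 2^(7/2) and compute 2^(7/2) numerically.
2^(7/2) = 11.3137; so R(7, 7) > 11.3137

Colour each edge of K_n uniformly at random with red/blue. The expected number of monochromatic K_7 is C(n, 7) · 2 · 2^(−C(7,2)). If C(n, 7) · 2^(1 − C(7,2)) < 1, then with positive probability no monochromatic K_7 exists, so R(7, 7) > n. The standard estimate C(n, 7) ≤ n^7/7! shows this inequality holds whenever n ≤ 2^(7/2) (since 7! · 2^(C(7,2) − 1) > 2^(7^2/2) ≥ n^7). Hence R(7, 7) > 2^(7/2) = 11.3137.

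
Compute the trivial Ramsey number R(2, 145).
R(2, 145) = 145

R(2, k) = k for all k ≥ 2: in a 2-colouring of K_k, either some edge is red (a red K_2) or all edges are blue (a blue K_k). And K_{144} coloured all-blue has no blue K_145, so R(2, 145) > 144. Hence R(2, 145) = 145.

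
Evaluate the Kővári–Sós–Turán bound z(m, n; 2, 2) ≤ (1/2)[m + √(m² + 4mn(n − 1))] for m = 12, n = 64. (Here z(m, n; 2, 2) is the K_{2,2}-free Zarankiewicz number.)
z(12, 64; 2, 2) ≤ (1/2)[12 + √(12² + 4·12·64·63)] = (1/2)[12 + √193680] = 226.0454

Kővári–Sós–Turán: let r_1, ..., r_12 be the row sums and z = Σ r_i the total number of 1s. Each pair of columns can share at most one row with both entries 1 (else a 2×2 all-ones block appears), so Σ_i C(r_i, 2) ≤ C(64, 2) = 2016. By convexity Σ_i C(r_i, 2) ≥ 12·C(z/12, 2) = z(z − 12)/(2·12), giving z² − 12z − 12·64·63 ≤ 0 and hence z ≤ (1/2)[12 + √(144 + 4·48384)] = (1/2)[12 + √193680] ≈ (1/2)(12 + 440.0909) = 226.0454.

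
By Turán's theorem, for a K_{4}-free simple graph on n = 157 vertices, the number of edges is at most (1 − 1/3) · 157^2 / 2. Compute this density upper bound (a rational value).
Turán density bound = (2/3) · 157^2/2 = 24649/3 ≈ 8216.3333

Turán's theorem: ex(n, K_{r+1}) is achieved by the complete r-partite Turán graph T(n, r) with parts as balanced as possible, and is at most (1 − 1/r) · n^2/2. For r = 3, n = 157: the density bound is (2/3) · 24649/2 = 24649/3 ≈ 8216.3333. The integer-valued extremum is e(T(157, 3)) = 8216, which is strictly less than the density bound 24649/3 since 3 ∤ 157 (the parts of T(157, 3) cannot all be equal).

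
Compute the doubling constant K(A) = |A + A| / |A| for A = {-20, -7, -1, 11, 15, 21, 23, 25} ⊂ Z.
K = |A + A| / |A| = 32/8 = 4

Enumerate A + A = {a + b : a, b ∈ A}. With |A| = 8, there are |A|^2 = 64 ordered sum pairs; collecting distinct values, A + A = {-40, -27, -21, -14, -9, -8, -5, -2, 1, 3, 4, 5, 8, 10, 14, 16, 18, 20, 22, 24, 26, 30, 32, 34, 36, 38, 40, 42, 44, 46, 48, 50}, so |A + A| = 32. Thus K = 32/8 = 4. For comparison, the minimum possible |A + A| over all 8-element sets is 2·8 − 1 = 15 (so min K = 15/8), attained only by arithmetic progressions.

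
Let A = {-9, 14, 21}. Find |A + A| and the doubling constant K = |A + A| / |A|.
K = |A + A| / |A| = 6/3 = 2

Enumerate A + A = {a + b : a, b ∈ A}. With |A| = 3, there are |A|^2 = 9 ordered sum pairs; collecting distinct values, A + A = {-18, 5, 12, 28, 35, 42}, so |A + A| = 6. Thus K = 6/3 = 2. For comparison, the minimum possible |A + A| over all 3-element sets is 2·3 − 1 = 5 (so min K = 5/3), attained only by arithmetic progressions.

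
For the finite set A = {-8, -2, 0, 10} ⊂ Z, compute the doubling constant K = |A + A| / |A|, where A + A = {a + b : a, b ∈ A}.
K = |A + A| / |A| = 10/4 = 5/2

Enumerate A + A = {a + b : a, b ∈ A}. With |A| = 4, there are |A|^2 = 16 ordered sum pairs; collecting distinct values, A + A = {-16, -10, -8, -4, -2, 0, 2, 8, 10, 20}, so |A + A| = 10. Thus K = 10/4 = 5/2. For comparison, the minimum possible |A + A| over all 4-element sets is 2·4 − 1 = 7 (so min K = 7/4), attained only by arithmetic progressions.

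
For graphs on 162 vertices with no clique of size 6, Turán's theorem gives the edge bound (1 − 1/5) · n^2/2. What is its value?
Turán density bound = (4/5) · 162^2/2 = 52488/5 ≈ 10497.6

Turán's theorem: ex(n, K_{r+1}) is achieved by the complete r-partite Turán graph T(n, r) with parts as balanced as possible, and is at most (1 − 1/r) · n^2/2. For r = 5, n = 162: the density bound is (4/5) · 26244/2 = 52488/5 ≈ 10497.6. The integer-valued extremum is e(T(162, 5)) = 10497, which is strictly less than the density bound 52488/5 since 5 ∤ 162 (the parts of T(162, 5) cannot all be equal).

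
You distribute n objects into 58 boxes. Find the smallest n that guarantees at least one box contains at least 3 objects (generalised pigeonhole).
n = (3 − 1)·58 + 1 = 117

By the generalised pigeonhole principle, to guarantee some box contains ≥ r objects we need more than (r − 1) · k objects total. Threshold: n = (r − 1) · k + 1. With r = 3 and k = 58: n = 2 · 58 + 1 = 116 + 1 = 117. For n = 116 = 2 · 58, we can put exactly 2 objects in every box, avoiding 3 in any single one — so 117 is tight.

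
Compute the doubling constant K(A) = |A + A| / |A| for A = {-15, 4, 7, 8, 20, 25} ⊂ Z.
K = |A + A| / |A| = 21/6 = 7/2

Enumerate A + A = {a + b : a, b ∈ A}. With |A| = 6, there are |A|^2 = 36 ordered sum pairs; collecting distinct values, A + A = {-30, -11, -8, -7, 5, 8, 10, 11, 12, 14, 15, 16, 24, 27, 28, 29, 32, 33, 40, 45, 50}, so |A + A| = 21. Thus K = 21/6 = 7/2. For comparison, the minimum possible |A + A| over all 6-element sets is 2·6 − 1 = 11 (so min K = 11/6), attained only by arithmetic progressions.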